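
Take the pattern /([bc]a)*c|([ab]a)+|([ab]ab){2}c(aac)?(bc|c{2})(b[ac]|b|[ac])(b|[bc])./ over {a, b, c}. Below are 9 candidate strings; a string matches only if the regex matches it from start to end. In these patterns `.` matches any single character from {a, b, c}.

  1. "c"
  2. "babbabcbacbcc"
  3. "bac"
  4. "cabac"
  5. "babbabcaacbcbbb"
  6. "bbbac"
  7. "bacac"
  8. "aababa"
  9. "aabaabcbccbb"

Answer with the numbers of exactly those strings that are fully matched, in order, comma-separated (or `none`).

1 → match
2 → no match
3 → match
4 → match
5 → match
6 → no match
7 → match
8 → match
9 → match

1, 3, 4, 5, 7, 8, 9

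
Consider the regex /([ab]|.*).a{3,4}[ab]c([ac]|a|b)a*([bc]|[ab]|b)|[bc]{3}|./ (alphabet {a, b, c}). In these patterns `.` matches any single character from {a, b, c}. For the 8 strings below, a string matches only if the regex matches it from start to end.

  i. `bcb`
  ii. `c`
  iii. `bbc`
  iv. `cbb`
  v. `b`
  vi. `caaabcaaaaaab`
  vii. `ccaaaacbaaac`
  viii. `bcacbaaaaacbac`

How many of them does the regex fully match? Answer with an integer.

8

i. `bcb` → match
ii. `c` → match
iii. `bbc` → match
iv. `cbb` → match
v. `b` → match
vi → match
vii. `ccaaaacbaaac` → match
viii → match
Total matched: 8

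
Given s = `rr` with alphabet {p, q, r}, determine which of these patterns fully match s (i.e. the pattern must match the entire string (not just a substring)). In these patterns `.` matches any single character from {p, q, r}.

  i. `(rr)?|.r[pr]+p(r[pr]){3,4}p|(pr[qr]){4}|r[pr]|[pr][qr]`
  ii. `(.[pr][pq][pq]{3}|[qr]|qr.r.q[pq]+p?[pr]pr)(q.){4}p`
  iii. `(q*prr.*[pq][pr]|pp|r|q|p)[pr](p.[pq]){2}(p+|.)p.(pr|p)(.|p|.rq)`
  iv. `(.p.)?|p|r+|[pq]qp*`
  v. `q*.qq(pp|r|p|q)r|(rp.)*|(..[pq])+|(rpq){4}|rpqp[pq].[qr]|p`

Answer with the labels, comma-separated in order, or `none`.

i, iv

i → match
ii → no match — must end with `p`
iii → no match
iv → match
v → no match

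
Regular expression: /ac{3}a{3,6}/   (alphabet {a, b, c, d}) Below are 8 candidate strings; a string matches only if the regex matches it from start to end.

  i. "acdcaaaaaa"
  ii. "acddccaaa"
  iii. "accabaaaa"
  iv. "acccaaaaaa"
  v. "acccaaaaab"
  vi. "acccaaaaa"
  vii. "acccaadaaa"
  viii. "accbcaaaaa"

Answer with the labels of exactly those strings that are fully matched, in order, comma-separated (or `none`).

i. "acdcaaaaaa" → no match
ii. "acddccaaa" → no match
iii. "accabaaaa" → no match
iv. "acccaaaaaa" → match
v. "acccaaaaab" → no match — must end with "a"
vi. "acccaaaaa" → match
vii. "acccaadaaa" → no match
viii. "accbcaaaaa" → no match

iv, vi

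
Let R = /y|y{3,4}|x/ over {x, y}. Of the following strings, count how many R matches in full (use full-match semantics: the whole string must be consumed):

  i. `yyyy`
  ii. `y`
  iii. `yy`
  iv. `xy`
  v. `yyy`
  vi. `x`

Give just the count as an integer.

4

i → match
ii → match
iii → no match
iv → no match
v → match
vi → match
Total matched: 4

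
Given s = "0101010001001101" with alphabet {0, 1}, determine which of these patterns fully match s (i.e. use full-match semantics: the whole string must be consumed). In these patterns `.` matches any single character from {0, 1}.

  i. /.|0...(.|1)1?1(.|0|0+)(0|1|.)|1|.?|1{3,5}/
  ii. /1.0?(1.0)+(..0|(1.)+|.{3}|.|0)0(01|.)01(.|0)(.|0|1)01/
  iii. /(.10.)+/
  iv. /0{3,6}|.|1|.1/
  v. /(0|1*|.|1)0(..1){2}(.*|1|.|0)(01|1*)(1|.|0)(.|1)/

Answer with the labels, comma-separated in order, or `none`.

iii

i → no match
ii → no match — must start with "1"
iii → match
iv → no match
v → no match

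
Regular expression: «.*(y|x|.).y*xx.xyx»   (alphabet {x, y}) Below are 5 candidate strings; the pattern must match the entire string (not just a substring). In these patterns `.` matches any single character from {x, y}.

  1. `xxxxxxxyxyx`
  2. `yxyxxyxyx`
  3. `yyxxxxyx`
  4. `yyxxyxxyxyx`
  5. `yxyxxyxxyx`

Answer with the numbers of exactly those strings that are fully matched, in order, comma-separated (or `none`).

1, 2, 3, 4

1. `xxxxxxxyxyx` → match
2. `yxyxxyxyx` → match
3. `yyxxxxyx` → match
4. `yyxxyxxyxyx` → match
5. `yxyxxyxxyx` → no match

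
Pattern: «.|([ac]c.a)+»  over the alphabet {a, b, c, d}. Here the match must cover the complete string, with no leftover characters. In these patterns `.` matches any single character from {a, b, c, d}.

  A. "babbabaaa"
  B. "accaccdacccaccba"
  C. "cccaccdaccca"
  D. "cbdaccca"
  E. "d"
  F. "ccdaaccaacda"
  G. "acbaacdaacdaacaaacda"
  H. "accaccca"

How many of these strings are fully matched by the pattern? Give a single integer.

A. "babbabaaa" → no match
B → match
C. "cccaccdaccca" → match
D. "cbdaccca" → no match
E. "d" → match
F. "ccdaaccaacda" → match
G → match
H. "accaccca" → match
Total matched: 6

6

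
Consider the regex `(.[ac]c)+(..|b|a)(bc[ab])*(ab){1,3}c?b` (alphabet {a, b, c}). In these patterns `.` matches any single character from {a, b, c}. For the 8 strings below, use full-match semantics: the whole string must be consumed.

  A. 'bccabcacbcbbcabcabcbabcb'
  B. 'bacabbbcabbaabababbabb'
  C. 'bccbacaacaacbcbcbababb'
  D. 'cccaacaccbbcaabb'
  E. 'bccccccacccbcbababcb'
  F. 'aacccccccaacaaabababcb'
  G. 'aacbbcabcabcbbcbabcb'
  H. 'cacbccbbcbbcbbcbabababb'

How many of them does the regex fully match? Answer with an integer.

6

A → no match
B → no match
C → match
D → match
E → match
F → match
G → match
H → match
Total matched: 6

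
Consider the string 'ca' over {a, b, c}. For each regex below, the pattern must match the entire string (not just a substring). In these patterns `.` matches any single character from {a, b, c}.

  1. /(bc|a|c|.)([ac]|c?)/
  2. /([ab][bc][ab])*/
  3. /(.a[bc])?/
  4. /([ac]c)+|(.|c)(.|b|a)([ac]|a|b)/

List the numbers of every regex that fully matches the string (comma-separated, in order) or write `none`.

1 → match
2 → no match
3 → no match
4 → no match

1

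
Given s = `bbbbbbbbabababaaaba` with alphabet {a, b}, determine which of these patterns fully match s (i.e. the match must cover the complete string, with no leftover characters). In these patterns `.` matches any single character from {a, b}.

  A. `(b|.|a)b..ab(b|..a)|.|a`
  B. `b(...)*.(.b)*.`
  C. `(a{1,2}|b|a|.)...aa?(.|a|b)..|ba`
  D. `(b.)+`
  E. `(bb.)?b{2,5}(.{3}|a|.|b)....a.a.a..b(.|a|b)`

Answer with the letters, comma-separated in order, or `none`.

A → no match
B → no match
C → no match
D → no match
E → match

E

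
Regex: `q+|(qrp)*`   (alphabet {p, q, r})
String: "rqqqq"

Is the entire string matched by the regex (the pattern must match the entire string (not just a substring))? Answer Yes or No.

No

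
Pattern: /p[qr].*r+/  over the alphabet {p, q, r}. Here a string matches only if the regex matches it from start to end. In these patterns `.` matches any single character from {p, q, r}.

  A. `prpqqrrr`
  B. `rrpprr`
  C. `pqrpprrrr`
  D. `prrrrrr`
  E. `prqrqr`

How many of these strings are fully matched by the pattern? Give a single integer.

4

A → match
B → no match — must start with `p`
C → match
D → match
E → match
Total matched: 4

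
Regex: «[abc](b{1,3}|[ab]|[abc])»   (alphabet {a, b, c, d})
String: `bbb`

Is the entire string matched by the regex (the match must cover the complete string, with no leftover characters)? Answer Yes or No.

Yes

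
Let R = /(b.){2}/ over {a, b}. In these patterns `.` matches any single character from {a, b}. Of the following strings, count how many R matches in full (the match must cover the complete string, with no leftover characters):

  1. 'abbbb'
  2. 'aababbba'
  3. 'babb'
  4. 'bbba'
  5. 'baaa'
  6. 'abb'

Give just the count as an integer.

1 → no match — must start with 'b'
2 → no match — must start with 'b'
3 → match
4 → match
5 → no match
6 → no match — must start with 'b'
Total matched: 2

2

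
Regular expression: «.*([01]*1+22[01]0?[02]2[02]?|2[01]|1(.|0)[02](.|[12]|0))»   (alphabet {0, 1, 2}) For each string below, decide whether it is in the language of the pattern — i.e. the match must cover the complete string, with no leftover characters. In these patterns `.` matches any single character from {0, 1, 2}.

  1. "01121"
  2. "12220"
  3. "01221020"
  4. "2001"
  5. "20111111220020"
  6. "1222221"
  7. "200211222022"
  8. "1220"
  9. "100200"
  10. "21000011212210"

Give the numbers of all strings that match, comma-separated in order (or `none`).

1 → match
2 → match
3 → match
4 → no match
5 → match
6 → match
7 → no match
8 → match
9 → no match
10 → no match

1, 2, 3, 5, 6, 8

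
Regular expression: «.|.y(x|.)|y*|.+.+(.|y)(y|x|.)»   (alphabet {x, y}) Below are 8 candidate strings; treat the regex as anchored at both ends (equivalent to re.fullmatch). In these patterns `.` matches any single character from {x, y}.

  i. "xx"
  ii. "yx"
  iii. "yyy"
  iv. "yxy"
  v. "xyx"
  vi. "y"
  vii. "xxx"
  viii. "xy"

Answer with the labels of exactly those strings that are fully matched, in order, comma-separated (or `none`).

iii, v, vi

i → no match
ii → no match
iii → match
iv → no match
v → match
vi → match
vii → no match
viii → no match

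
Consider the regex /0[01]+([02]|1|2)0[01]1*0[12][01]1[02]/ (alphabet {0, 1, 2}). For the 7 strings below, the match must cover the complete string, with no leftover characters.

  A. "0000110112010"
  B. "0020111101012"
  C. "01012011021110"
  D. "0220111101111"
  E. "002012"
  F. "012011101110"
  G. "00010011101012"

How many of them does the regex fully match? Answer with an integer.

3

A → no match
B → match
C → no match
D → no match
E → no match
F → match
G → match
Total matched: 3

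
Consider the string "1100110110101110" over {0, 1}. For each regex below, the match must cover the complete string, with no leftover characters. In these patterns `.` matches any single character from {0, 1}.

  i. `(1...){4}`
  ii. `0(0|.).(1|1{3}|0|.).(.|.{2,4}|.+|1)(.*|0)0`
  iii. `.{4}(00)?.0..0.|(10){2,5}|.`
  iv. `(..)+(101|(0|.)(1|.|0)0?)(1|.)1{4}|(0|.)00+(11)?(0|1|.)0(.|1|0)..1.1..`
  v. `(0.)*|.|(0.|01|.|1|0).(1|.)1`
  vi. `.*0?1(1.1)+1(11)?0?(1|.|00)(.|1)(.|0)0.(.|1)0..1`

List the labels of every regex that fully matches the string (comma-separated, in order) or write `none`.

i

i → match
ii → no match — must start with "0"
iii → no match
iv → no match
v → no match
vi → no match — must end with "1"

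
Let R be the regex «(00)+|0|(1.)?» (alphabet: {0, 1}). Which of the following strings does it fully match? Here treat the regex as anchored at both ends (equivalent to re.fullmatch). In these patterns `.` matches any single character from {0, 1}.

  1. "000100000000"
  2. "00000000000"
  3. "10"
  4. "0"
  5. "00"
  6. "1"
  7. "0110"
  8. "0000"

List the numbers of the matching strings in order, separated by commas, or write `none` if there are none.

3, 4, 5, 8

1 → no match
2 → no match
3 → match
4 → match
5 → match
6 → no match
7 → no match
8 → match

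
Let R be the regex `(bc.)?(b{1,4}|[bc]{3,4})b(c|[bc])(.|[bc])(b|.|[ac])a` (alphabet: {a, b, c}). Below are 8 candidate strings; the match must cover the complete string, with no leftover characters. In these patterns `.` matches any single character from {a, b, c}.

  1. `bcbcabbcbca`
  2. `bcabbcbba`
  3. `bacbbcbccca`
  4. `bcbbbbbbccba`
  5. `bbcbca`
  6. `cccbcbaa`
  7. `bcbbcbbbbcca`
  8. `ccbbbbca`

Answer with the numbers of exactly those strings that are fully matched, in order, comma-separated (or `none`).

2, 4, 5, 6, 7, 8

1. `bcbcabbcbca` → no match
2. `bcabbcbba` → match
3. `bacbbcbccca` → no match
4. `bcbbbbbbccba` → match
5. `bbcbca` → match
6. `cccbcbaa` → match
7. `bcbbcbbbbcca` → match
8. `ccbbbbca` → match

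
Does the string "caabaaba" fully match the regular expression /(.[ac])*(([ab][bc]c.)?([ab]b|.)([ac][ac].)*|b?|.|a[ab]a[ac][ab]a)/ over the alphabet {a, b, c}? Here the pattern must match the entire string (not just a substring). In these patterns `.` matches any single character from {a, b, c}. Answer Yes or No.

Yes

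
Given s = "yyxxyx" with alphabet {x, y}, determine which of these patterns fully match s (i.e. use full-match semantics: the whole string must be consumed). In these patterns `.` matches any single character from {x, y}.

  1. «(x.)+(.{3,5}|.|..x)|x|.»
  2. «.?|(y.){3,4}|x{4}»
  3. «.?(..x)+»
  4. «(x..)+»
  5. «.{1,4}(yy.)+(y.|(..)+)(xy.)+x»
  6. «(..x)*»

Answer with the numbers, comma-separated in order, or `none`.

1 → no match
2 → no match
3 → match
4 → no match — must start with "x"
5 → no match
6 → match

3, 6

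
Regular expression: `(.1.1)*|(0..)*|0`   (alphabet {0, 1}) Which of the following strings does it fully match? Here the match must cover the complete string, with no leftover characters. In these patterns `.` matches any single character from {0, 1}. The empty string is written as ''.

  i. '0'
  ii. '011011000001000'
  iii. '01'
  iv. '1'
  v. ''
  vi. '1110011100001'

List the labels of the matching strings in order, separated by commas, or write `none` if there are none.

i, ii, v

i. '0' → match
ii → match
iii. '01' → no match
iv. '1' → no match
v. '' → match
vi → no match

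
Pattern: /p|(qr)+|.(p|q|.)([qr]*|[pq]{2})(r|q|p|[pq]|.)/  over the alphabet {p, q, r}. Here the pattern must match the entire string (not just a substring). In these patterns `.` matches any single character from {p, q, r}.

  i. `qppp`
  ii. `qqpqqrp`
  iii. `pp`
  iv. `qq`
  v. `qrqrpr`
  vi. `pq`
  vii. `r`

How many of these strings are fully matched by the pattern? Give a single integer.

i → no match
ii → no match
iii → no match
iv → no match
v → no match
vi → no match
vii → no match
Total matched: 0

0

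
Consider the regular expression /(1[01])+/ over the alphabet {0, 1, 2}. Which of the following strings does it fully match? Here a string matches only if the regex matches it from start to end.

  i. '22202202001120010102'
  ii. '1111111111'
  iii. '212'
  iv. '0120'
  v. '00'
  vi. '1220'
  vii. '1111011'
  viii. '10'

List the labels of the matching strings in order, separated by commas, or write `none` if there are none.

i → no match — must start with '1'
ii → match
iii → no match — must start with '1'
iv → no match — must start with '1'
v → no match — must start with '1'
vi → no match
vii → no match
viii → match

ii, viii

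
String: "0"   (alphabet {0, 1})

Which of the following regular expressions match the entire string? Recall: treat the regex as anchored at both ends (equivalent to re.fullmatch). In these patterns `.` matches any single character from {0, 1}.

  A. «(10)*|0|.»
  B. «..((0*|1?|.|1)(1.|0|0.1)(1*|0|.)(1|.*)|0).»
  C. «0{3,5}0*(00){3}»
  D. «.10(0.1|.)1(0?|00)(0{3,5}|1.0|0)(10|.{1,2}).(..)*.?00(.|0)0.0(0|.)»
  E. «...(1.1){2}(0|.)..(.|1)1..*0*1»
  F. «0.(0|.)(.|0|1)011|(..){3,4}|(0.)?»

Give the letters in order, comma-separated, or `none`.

A → match
B → no match
C → no match — must end with "00"
D → no match
E → no match — must end with "1"
F → no match

A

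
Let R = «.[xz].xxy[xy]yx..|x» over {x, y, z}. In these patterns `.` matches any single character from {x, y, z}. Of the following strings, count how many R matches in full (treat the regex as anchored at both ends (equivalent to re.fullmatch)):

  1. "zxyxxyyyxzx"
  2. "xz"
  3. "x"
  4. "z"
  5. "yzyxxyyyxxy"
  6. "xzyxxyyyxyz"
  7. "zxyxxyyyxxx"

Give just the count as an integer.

1 → match
2 → no match
3 → match
4 → no match
5 → match
6 → match
7 → match
Total matched: 5

5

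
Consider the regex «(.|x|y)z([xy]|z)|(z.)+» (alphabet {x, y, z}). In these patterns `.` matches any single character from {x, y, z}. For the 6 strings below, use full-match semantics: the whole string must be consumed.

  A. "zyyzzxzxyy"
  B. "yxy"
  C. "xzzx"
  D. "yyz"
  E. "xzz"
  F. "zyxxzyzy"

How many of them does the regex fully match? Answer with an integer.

1

A → no match
B → no match
C → no match
D → no match
E → match
F → no match
Total matched: 1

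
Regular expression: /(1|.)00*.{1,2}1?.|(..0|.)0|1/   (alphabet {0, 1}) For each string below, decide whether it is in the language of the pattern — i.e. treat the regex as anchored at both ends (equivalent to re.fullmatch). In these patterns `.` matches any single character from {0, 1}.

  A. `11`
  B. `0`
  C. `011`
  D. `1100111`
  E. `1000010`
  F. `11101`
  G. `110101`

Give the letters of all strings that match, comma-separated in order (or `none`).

E

A → no match
B → no match
C → no match
D → no match
E → match
F → no match
G → no match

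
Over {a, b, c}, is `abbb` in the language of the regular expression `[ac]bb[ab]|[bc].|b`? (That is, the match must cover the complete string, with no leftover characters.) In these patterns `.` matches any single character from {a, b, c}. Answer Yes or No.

Yes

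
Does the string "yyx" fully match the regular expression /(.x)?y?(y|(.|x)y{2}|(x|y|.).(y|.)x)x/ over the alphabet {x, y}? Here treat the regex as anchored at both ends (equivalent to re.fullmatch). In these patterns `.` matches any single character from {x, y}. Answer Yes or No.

Yes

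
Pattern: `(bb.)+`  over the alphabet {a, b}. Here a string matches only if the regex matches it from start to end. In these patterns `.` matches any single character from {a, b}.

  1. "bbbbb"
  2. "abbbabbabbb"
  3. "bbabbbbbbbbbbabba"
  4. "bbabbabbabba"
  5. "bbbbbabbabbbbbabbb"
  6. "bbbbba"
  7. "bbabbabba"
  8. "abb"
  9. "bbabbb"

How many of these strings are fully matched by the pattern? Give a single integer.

1 → no match
2 → no match — must start with "bb"
3 → no match
4 → match
5 → match
6 → match
7 → match
8 → no match — must start with "bb"
9 → match
Total matched: 5

5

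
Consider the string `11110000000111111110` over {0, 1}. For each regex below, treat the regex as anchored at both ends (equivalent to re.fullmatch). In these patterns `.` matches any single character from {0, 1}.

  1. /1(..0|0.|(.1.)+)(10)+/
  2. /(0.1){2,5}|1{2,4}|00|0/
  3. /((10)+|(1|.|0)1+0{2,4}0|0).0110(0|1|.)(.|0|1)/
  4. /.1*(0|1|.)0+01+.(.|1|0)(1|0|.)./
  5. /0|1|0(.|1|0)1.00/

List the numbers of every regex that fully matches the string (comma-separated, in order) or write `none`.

4

1 → no match
2 → no match
3 → no match
4 → match
5 → no match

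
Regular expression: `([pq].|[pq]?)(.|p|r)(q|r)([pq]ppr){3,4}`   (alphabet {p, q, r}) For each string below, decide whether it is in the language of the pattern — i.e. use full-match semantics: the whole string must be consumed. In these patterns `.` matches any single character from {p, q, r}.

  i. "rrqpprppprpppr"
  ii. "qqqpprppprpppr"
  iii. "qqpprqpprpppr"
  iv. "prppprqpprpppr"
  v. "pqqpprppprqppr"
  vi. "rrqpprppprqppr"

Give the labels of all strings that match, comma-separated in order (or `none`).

i → match
ii → match
iii → no match
iv → match
v → match
vi → match

i, ii, iv, v, vi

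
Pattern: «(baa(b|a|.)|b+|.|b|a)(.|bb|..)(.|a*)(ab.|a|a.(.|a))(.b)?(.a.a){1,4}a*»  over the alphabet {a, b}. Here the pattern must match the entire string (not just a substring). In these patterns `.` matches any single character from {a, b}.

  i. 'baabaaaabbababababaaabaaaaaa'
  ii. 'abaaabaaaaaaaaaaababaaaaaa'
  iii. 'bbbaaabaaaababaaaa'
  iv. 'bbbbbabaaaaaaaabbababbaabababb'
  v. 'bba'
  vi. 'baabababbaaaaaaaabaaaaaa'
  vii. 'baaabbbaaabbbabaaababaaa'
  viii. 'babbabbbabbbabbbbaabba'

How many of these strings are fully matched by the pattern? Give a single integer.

5

i → match
ii → match
iii → match
iv → no match
v → no match
vi → match
vii → match
viii → no match
Total matched: 5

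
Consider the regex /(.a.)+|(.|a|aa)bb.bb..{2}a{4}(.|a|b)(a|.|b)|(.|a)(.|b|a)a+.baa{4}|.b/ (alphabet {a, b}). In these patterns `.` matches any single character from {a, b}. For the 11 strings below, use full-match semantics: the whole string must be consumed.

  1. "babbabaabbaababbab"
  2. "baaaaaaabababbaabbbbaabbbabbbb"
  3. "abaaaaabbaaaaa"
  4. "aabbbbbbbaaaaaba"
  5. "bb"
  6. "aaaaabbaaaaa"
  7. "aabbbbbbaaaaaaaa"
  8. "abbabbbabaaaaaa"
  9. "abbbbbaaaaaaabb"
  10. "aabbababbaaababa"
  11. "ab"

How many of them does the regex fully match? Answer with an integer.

9

1 → match
2 → no match
3 → match
4 → match
5. "bb" → match
6. "aaaaabbaaaaa" → match
7 → match
8 → match
9 → match
10 → no match
11. "ab" → match
Total matched: 9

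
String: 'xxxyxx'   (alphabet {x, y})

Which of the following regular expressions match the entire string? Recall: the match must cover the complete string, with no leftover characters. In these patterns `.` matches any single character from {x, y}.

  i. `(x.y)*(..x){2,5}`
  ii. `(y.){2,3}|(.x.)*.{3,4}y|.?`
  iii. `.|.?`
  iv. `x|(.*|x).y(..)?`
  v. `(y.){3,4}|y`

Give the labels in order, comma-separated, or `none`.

i → match
ii → no match
iii → no match
iv → match
v → no match — must start with 'y'

i, iv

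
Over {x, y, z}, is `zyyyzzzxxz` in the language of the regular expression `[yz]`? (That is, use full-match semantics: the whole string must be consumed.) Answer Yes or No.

No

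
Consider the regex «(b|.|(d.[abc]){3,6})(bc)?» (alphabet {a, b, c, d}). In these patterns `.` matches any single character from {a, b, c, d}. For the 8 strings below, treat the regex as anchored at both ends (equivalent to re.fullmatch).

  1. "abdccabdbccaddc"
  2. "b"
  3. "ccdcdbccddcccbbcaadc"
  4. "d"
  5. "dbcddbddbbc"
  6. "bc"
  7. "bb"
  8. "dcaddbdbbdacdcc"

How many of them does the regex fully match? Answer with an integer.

1 → no match
2. "b" → match
3 → no match
4. "d" → match
5. "dbcddbddbbc" → match
6. "bc" → no match
7. "bb" → no match
8 → match
Total matched: 4

4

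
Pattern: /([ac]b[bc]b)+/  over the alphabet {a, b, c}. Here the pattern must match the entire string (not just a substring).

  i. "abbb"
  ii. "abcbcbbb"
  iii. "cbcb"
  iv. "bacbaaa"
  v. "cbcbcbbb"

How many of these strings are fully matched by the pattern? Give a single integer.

i → match
ii → match
iii → match
iv → no match — must end with "b"
v → match
Total matched: 4

4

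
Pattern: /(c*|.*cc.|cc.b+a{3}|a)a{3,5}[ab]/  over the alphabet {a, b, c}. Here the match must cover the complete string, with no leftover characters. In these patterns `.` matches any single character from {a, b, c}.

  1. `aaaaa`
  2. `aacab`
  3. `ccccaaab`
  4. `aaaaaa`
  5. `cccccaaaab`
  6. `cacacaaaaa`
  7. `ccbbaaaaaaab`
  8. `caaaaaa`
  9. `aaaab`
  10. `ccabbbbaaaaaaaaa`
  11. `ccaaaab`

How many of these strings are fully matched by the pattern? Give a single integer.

1 → match
2 → no match
3 → match
4 → match
5 → match
6 → no match
7 → match
8 → match
9 → match
10 → match
11 → match
Total matched: 9

9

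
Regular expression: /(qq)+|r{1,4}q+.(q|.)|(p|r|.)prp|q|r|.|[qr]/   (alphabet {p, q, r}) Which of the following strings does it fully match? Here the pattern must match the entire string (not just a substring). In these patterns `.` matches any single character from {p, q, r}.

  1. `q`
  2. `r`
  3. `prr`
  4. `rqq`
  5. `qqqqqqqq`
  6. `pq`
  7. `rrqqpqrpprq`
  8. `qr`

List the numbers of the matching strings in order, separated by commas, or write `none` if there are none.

1, 2, 5

1 → match
2 → match
3 → no match
4 → no match
5 → match
6 → no match
7 → no match
8 → no match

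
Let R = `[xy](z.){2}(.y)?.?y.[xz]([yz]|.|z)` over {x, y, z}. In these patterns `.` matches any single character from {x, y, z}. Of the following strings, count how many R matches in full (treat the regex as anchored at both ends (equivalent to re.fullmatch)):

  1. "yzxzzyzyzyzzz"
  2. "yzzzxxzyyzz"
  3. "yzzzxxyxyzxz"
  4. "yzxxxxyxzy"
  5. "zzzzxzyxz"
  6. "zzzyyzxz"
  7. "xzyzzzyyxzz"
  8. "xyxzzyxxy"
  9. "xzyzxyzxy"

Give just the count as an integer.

3

1 → no match
2. "yzzzxxzyyzz" → no match
3. "yzzzxxyxyzxz" → match
4. "yzxxxxyxzy" → no match
5. "zzzzxzyxz" → no match
6. "zzzyyzxz" → no match
7. "xzyzzzyyxzz" → match
8. "xyxzzyxxy" → no match
9. "xzyzxyzxy" → match
Total matched: 3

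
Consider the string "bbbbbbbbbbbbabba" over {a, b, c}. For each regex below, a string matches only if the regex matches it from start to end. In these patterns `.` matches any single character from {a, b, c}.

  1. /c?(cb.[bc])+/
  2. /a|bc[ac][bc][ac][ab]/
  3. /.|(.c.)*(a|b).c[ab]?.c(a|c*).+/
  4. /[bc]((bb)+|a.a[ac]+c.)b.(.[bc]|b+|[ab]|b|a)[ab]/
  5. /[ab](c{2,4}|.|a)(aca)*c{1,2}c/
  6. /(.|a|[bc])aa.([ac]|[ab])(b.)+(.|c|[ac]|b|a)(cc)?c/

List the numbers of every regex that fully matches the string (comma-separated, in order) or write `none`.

1 → no match
2 → no match
3 → no match
4 → match
5 → no match — must end with "cc"
6 → no match — must end with "c"

4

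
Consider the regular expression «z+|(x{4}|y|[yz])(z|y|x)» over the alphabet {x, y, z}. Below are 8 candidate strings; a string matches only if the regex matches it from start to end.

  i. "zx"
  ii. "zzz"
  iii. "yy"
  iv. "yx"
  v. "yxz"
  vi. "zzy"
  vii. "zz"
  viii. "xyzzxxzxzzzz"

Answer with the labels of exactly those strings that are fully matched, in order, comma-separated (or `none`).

i, ii, iii, iv, vii

i → match
ii → match
iii → match
iv → match
v → no match
vi → no match
vii → match
viii → no match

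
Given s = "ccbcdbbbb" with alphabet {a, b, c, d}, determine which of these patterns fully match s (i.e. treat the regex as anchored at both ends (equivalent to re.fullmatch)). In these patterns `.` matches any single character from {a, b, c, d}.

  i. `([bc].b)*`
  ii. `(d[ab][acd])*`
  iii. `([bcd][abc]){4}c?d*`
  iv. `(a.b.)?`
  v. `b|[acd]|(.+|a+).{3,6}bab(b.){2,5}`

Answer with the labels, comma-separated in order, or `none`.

i

i → match
ii → no match
iii → no match
iv → no match
v → no match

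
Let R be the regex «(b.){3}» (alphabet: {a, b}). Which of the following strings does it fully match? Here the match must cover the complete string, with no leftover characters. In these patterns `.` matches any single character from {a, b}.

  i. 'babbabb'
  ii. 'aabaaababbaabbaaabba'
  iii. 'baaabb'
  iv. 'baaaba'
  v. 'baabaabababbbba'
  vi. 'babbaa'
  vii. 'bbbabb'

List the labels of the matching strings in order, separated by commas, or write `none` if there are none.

vii

i → no match
ii → no match — must start with 'b'
iii → no match
iv → no match
v → no match
vi → no match
vii → match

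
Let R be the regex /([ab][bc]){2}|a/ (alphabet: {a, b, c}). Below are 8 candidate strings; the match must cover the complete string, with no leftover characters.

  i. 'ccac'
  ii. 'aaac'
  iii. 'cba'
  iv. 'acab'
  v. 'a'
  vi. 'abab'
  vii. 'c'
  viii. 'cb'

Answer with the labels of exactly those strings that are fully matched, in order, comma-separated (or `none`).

iv, v, vi

i. 'ccac' → no match
ii. 'aaac' → no match
iii. 'cba' → no match
iv. 'acab' → match
v. 'a' → match
vi. 'abab' → match
vii. 'c' → no match
viii. 'cb' → no match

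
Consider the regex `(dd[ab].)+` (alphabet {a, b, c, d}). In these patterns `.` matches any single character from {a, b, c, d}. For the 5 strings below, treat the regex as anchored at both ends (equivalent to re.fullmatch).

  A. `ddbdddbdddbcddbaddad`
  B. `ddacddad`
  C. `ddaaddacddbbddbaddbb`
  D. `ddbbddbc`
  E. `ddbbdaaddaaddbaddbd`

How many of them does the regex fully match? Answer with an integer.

A → match
B → match
C → match
D → match
E → no match
Total matched: 4

4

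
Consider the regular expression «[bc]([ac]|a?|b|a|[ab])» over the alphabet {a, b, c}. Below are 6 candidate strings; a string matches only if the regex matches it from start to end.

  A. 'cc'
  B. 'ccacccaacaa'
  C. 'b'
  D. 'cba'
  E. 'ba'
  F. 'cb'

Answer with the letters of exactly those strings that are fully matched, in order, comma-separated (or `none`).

A → match
B → no match
C → match
D → no match
E → match
F → match

A, C, E, F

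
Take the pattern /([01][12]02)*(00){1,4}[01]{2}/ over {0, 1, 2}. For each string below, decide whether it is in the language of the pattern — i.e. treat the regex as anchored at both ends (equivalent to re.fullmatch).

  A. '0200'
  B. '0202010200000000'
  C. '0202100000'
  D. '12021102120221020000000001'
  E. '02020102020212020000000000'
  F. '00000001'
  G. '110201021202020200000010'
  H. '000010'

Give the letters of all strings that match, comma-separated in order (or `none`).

A → no match
B → match
C → no match
D → no match
E → match
F → match
G → match
H → match

B, E, F, G, H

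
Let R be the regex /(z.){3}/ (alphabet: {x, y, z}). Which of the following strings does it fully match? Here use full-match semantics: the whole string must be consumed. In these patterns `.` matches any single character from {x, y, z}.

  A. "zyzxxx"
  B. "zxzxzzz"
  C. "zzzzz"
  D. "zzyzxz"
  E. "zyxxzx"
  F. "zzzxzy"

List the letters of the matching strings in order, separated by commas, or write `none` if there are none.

F

A → no match
B → no match
C → no match
D → no match
E → no match
F → match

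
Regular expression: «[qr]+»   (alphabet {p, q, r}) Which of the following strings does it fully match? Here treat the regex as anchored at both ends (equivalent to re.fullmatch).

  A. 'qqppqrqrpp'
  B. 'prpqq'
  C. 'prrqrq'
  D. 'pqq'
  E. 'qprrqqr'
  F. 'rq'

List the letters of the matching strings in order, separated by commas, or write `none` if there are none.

A. 'qqppqrqrpp' → no match
B. 'prpqq' → no match
C. 'prrqrq' → no match
D. 'pqq' → no match
E. 'qprrqqr' → no match
F. 'rq' → match

F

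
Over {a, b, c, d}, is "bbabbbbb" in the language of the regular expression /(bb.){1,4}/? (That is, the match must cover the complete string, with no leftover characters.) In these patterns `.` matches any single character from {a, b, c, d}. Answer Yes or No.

No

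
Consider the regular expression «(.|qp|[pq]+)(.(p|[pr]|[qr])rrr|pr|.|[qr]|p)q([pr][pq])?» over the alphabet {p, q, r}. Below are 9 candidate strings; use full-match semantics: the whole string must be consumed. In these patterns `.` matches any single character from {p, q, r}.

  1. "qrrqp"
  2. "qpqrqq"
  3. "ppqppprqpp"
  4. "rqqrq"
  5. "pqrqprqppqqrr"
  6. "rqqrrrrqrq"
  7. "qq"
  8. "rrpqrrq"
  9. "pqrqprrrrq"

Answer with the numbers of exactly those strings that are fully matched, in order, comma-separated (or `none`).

3, 4

1. "qrrqp" → no match
2. "qpqrqq" → no match
3. "ppqppprqpp" → match
4. "rqqrq" → match
5 → no match
6. "rqqrrrrqrq" → no match
7. "qq" → no match
8. "rrpqrrq" → no match
9. "pqrqprrrrq" → no match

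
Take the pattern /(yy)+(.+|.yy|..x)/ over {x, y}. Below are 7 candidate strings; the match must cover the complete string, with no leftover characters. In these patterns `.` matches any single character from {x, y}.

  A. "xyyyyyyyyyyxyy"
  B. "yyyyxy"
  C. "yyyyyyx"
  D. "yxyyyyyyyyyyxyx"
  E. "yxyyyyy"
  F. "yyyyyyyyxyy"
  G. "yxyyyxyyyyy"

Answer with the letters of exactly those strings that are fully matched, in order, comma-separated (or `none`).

B, C, F

A → no match — must start with "yy"
B → match
C → match
D → no match — must start with "yy"
E → no match — must start with "yy"
F → match
G → no match — must start with "yy"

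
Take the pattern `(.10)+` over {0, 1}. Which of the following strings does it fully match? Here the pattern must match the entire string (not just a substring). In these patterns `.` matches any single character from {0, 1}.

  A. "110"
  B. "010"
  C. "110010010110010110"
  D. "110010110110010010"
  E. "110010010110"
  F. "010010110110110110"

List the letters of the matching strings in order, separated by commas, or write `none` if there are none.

A, B, C, D, E, F

A → match
B → match
C → match
D → match
E → match
F → match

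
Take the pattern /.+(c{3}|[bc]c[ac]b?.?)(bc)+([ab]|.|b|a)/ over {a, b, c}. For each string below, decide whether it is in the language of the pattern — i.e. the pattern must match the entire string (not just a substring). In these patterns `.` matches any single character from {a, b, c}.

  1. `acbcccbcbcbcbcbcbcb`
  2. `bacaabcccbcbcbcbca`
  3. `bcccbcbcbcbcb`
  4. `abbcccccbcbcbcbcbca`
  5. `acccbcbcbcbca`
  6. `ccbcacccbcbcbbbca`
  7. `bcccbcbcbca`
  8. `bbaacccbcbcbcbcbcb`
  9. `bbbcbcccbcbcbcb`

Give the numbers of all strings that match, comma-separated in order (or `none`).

1, 2, 3, 4, 5, 7, 8, 9

1 → match
2 → match
3 → match
4 → match
5 → match
6 → no match
7 → match
8 → match
9 → match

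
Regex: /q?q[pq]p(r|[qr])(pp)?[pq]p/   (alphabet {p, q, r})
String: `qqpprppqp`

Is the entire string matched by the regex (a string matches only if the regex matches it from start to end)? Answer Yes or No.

Yes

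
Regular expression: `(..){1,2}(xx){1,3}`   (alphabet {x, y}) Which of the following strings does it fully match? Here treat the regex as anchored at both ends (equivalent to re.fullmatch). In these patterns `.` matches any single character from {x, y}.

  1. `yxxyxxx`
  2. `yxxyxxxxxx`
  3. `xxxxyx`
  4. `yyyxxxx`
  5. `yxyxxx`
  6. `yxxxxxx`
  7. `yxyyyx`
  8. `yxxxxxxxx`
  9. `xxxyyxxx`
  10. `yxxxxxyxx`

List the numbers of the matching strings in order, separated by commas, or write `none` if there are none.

1. `yxxyxxx` → no match
2. `yxxyxxxxxx` → match
3. `xxxxyx` → no match — must end with `xx`
4. `yyyxxxx` → no match
5. `yxyxxx` → match
6. `yxxxxxx` → no match
7. `yxyyyx` → no match — must end with `xx`
8. `yxxxxxxxx` → no match
9. `xxxyyxxx` → no match
10. `yxxxxxyxx` → no match

2, 5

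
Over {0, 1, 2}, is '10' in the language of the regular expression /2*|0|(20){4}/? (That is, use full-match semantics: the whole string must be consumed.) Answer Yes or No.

No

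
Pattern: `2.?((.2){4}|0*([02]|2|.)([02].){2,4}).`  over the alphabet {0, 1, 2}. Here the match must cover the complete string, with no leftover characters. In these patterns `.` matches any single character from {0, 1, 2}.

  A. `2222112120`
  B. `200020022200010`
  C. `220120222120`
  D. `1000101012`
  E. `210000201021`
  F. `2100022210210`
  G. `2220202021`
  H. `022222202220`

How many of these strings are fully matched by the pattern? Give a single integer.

A → no match
B → no match
C → no match
D → no match — must start with `2`
E → match
F → no match
G → match
H → no match — must start with `2`
Total matched: 2

2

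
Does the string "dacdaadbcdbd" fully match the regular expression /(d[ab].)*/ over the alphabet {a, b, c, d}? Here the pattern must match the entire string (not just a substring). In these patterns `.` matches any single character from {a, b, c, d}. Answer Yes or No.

Yes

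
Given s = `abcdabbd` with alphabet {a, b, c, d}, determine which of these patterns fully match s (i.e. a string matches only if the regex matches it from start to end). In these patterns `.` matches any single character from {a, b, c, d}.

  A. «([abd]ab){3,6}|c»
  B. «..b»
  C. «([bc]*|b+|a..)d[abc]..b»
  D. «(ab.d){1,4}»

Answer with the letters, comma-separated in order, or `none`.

D

A → no match
B → no match — must end with `b`
C → no match — must end with `b`
D → match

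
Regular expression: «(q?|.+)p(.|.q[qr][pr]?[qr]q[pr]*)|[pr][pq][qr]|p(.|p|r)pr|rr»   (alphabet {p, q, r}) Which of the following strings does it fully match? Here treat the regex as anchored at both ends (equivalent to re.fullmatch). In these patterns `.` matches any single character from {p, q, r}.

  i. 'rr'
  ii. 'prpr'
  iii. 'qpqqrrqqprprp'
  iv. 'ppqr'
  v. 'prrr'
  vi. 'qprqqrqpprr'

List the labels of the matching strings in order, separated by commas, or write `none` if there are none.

i, ii, iii, vi

i → match
ii → match
iii → match
iv → no match
v → no match
vi → match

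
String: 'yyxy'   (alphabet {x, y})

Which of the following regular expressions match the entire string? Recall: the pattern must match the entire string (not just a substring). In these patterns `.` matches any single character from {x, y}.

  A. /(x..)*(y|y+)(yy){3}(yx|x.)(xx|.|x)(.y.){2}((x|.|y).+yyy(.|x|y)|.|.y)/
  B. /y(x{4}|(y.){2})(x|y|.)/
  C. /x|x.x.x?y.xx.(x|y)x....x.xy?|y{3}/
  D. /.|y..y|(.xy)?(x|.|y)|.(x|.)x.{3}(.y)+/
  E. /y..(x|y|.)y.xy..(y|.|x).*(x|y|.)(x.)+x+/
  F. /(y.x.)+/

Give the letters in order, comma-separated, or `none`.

A → no match
B → no match
C → no match
D → match
E → no match — must end with 'x'
F → match

D, F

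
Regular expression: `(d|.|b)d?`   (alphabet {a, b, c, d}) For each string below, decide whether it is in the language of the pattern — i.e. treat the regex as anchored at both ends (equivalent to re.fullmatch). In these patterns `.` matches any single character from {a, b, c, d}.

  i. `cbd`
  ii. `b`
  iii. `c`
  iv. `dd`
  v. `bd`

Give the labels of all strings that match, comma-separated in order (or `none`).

ii, iii, iv, v

i → no match
ii → match
iii → match
iv → match
v → match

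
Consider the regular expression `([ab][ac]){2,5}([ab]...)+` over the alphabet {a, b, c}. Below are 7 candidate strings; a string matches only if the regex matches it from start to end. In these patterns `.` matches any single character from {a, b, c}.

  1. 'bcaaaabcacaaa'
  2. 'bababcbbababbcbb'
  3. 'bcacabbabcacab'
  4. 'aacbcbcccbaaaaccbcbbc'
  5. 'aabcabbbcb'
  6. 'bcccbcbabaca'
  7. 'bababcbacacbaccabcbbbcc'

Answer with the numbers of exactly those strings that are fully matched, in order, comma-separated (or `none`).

1 → no match
2 → match
3 → no match
4 → no match
5 → no match
6 → no match
7 → no match

2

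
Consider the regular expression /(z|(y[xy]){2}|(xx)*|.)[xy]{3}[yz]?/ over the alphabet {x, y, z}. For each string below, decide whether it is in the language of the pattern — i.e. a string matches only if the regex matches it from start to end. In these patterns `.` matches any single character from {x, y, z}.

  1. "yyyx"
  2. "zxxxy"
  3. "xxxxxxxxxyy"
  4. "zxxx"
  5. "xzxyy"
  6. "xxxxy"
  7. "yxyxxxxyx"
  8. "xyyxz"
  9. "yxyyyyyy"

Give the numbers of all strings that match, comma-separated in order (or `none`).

1, 2, 3, 4, 6, 8, 9

1. "yyyx" → match
2. "zxxxy" → match
3. "xxxxxxxxxyy" → match
4. "zxxx" → match
5. "xzxyy" → no match
6. "xxxxy" → match
7. "yxyxxxxyx" → no match
8. "xyyxz" → match
9. "yxyyyyyy" → match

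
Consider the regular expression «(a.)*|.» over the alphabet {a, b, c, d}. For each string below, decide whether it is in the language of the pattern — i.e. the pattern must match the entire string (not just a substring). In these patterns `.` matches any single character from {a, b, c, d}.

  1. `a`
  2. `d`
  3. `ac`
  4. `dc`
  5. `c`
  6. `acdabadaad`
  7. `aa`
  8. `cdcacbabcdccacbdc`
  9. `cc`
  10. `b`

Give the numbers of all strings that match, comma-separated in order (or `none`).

1 → match
2 → match
3 → match
4 → no match
5 → match
6 → no match
7 → match
8 → no match
9 → no match
10 → match

1, 2, 3, 5, 7, 10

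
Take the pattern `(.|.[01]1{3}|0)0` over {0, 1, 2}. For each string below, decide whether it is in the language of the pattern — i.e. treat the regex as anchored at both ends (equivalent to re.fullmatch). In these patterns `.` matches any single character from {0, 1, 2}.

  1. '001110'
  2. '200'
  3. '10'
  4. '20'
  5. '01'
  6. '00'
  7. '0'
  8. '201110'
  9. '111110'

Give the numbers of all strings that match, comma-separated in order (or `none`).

1, 3, 4, 6, 8, 9

1. '001110' → match
2. '200' → no match
3. '10' → match
4. '20' → match
5. '01' → no match — must end with '0'
6. '00' → match
7. '0' → no match
8. '201110' → match
9. '111110' → match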